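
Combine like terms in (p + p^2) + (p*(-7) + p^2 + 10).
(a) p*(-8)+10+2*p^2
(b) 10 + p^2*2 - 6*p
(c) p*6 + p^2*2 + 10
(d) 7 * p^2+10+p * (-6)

Adding the polynomials and combining like terms:
(p + p^2) + (p*(-7) + p^2 + 10)
= 10 + p^2*2 - 6*p
b) 10 + p^2*2 - 6*p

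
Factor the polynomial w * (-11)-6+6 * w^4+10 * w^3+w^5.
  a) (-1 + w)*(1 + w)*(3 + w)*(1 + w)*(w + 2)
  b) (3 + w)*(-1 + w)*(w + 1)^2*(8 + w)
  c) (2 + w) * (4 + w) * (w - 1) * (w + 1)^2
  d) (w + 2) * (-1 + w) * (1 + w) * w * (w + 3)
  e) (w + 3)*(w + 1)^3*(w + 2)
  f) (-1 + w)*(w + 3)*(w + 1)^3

We need to factor w * (-11)-6+6 * w^4+10 * w^3+w^5.
The factored form is (-1 + w)*(1 + w)*(3 + w)*(1 + w)*(w + 2).
a) (-1 + w)*(1 + w)*(3 + w)*(1 + w)*(w + 2)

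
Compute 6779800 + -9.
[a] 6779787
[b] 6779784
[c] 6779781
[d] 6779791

6779800 + -9 = 6779791
d) 6779791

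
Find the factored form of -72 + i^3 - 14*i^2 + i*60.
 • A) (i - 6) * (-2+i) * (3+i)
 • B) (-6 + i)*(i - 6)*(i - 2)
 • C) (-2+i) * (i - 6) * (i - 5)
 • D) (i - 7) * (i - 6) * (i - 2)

We need to factor -72 + i^3 - 14*i^2 + i*60.
The factored form is (-6 + i)*(i - 6)*(i - 2).
B) (-6 + i)*(i - 6)*(i - 2)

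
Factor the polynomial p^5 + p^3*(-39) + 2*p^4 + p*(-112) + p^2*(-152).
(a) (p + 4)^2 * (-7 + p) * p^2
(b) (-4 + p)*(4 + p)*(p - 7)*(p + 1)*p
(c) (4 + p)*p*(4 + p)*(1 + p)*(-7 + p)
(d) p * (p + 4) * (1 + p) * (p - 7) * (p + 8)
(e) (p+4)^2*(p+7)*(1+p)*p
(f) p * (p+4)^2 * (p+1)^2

We need to factor p^5 + p^3*(-39) + 2*p^4 + p*(-112) + p^2*(-152).
The factored form is (4 + p)*p*(4 + p)*(1 + p)*(-7 + p).
c) (4 + p)*p*(4 + p)*(1 + p)*(-7 + p)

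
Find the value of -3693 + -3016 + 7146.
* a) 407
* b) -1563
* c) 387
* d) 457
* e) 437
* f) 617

First: -3693 + -3016 = -6709
Then: -6709 + 7146 = 437
e) 437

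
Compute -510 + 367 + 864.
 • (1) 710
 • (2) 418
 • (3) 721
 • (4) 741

First: -510 + 367 = -143
Then: -143 + 864 = 721
3) 721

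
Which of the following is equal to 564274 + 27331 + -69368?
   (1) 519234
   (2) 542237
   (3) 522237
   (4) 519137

First: 564274 + 27331 = 591605
Then: 591605 + -69368 = 522237
3) 522237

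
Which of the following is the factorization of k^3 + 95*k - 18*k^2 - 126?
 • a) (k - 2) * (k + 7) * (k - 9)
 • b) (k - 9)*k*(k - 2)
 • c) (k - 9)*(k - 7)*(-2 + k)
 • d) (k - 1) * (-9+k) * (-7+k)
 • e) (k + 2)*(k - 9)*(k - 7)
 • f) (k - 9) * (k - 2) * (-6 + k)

We need to factor k^3 + 95*k - 18*k^2 - 126.
The factored form is (k - 9)*(k - 7)*(-2 + k).
c) (k - 9)*(k - 7)*(-2 + k)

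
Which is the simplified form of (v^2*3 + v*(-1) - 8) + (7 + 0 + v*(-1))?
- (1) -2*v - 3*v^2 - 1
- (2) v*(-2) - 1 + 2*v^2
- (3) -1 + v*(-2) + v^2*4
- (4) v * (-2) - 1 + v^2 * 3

Adding the polynomials and combining like terms:
(v^2*3 + v*(-1) - 8) + (7 + 0 + v*(-1))
= v * (-2) - 1 + v^2 * 3
4) v * (-2) - 1 + v^2 * 3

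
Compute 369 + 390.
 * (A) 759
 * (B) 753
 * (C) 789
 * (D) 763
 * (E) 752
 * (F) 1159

369 + 390 = 759
A) 759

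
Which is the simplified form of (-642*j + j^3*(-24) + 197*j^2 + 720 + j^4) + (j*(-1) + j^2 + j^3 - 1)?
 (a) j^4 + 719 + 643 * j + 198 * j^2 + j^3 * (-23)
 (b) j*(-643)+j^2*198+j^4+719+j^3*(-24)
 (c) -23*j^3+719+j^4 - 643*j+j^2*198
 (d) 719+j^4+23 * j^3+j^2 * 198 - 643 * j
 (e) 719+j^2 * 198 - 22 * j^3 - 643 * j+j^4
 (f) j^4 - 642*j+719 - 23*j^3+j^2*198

Adding the polynomials and combining like terms:
(-642*j + j^3*(-24) + 197*j^2 + 720 + j^4) + (j*(-1) + j^2 + j^3 - 1)
= -23*j^3+719+j^4 - 643*j+j^2*198
c) -23*j^3+719+j^4 - 643*j+j^2*198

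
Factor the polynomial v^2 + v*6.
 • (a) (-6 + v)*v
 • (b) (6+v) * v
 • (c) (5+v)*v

We need to factor v^2 + v*6.
The factored form is (6+v) * v.
b) (6+v) * v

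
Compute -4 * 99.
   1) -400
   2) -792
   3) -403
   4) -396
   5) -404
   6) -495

-4 * 99 = -396
4) -396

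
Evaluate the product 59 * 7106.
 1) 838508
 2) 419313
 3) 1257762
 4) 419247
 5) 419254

59 * 7106 = 419254
5) 419254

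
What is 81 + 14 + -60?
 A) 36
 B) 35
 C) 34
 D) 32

First: 81 + 14 = 95
Then: 95 + -60 = 35
B) 35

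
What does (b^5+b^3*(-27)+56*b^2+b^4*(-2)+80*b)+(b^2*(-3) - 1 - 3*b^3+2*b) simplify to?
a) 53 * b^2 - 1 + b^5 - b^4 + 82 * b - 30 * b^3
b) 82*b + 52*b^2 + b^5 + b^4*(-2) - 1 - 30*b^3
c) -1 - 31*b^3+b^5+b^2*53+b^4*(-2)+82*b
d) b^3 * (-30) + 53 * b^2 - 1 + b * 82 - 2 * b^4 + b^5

Adding the polynomials and combining like terms:
(b^5 + b^3*(-27) + 56*b^2 + b^4*(-2) + 80*b) + (b^2*(-3) - 1 - 3*b^3 + 2*b)
= b^3 * (-30) + 53 * b^2 - 1 + b * 82 - 2 * b^4 + b^5
d) b^3 * (-30) + 53 * b^2 - 1 + b * 82 - 2 * b^4 + b^5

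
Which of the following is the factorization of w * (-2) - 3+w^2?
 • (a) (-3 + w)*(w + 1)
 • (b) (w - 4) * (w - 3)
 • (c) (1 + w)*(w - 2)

We need to factor w * (-2) - 3+w^2.
The factored form is (-3 + w)*(w + 1).
a) (-3 + w)*(w + 1)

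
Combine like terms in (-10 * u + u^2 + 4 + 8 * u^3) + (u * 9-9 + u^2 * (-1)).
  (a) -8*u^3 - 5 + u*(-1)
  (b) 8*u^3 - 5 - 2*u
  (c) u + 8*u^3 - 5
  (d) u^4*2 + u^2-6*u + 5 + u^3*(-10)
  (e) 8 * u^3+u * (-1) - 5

Adding the polynomials and combining like terms:
(-10*u + u^2 + 4 + 8*u^3) + (u*9 - 9 + u^2*(-1))
= 8 * u^3+u * (-1) - 5
e) 8 * u^3+u * (-1) - 5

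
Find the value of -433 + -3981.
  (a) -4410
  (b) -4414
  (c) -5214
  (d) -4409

-433 + -3981 = -4414
b) -4414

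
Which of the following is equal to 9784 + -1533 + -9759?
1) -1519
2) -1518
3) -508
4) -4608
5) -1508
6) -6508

First: 9784 + -1533 = 8251
Then: 8251 + -9759 = -1508
5) -1508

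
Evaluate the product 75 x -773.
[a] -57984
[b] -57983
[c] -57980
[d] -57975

75 * -773 = -57975
d) -57975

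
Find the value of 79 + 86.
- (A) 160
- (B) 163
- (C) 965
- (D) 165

79 + 86 = 165
D) 165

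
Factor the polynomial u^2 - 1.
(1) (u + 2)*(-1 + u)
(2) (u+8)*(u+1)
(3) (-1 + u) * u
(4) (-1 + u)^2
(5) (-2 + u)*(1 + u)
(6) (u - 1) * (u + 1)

We need to factor u^2 - 1.
The factored form is (u - 1) * (u + 1).
6) (u - 1) * (u + 1)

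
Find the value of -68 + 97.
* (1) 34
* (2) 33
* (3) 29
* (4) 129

-68 + 97 = 29
3) 29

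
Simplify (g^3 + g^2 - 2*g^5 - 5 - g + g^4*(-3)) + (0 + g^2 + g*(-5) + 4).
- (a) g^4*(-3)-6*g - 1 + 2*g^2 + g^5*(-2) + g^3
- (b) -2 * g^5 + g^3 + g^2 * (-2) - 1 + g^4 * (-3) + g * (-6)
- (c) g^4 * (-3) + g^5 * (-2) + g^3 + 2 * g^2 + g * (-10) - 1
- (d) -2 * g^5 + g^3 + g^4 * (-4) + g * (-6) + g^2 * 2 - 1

Adding the polynomials and combining like terms:
(g^3 + g^2 - 2*g^5 - 5 - g + g^4*(-3)) + (0 + g^2 + g*(-5) + 4)
= g^4*(-3)-6*g - 1 + 2*g^2 + g^5*(-2) + g^3
a) g^4*(-3)-6*g - 1 + 2*g^2 + g^5*(-2) + g^3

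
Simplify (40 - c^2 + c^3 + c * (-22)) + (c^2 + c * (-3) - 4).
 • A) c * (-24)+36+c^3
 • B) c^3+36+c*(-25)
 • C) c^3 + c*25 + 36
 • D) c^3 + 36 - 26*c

Adding the polynomials and combining like terms:
(40 - c^2 + c^3 + c*(-22)) + (c^2 + c*(-3) - 4)
= c^3+36+c*(-25)
B) c^3+36+c*(-25)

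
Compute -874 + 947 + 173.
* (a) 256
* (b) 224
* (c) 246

First: -874 + 947 = 73
Then: 73 + 173 = 246
c) 246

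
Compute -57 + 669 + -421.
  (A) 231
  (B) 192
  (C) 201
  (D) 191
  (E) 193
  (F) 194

First: -57 + 669 = 612
Then: 612 + -421 = 191
D) 191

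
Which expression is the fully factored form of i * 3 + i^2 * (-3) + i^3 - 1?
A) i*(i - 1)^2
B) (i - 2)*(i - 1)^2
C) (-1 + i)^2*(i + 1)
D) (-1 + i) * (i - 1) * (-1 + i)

We need to factor i * 3 + i^2 * (-3) + i^3 - 1.
The factored form is (-1 + i) * (i - 1) * (-1 + i).
D) (-1 + i) * (i - 1) * (-1 + i)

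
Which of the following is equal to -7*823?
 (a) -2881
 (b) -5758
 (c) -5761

-7 * 823 = -5761
c) -5761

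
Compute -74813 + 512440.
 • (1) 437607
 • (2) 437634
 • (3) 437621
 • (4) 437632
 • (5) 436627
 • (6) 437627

-74813 + 512440 = 437627
6) 437627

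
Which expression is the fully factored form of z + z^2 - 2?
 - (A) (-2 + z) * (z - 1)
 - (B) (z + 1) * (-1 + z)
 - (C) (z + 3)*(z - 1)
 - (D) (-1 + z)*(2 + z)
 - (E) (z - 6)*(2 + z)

We need to factor z + z^2 - 2.
The factored form is (-1 + z)*(2 + z).
D) (-1 + z)*(2 + z)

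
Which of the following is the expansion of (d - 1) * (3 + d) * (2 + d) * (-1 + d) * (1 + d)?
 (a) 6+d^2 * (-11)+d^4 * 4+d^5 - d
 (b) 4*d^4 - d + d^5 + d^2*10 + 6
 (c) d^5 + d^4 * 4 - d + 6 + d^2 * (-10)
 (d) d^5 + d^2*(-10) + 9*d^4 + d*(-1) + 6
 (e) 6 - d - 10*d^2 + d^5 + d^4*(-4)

Expanding (d - 1) * (3 + d) * (2 + d) * (-1 + d) * (1 + d):
= d^5 + d^4 * 4 - d + 6 + d^2 * (-10)
c) d^5 + d^4 * 4 - d + 6 + d^2 * (-10)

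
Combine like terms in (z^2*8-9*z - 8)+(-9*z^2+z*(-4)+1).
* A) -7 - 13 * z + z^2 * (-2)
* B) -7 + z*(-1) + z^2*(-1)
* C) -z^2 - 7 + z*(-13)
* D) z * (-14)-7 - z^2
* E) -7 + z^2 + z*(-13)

Adding the polynomials and combining like terms:
(z^2*8 - 9*z - 8) + (-9*z^2 + z*(-4) + 1)
= -z^2 - 7 + z*(-13)
C) -z^2 - 7 + z*(-13)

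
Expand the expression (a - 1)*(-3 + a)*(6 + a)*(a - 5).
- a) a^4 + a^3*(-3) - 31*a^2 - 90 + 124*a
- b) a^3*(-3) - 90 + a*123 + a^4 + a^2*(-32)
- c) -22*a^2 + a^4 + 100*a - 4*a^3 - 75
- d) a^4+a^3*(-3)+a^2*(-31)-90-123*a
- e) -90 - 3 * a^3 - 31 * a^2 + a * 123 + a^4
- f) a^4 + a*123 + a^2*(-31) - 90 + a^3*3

Expanding (a - 1)*(-3 + a)*(6 + a)*(a - 5):
= -90 - 3 * a^3 - 31 * a^2 + a * 123 + a^4
e) -90 - 3 * a^3 - 31 * a^2 + a * 123 + a^4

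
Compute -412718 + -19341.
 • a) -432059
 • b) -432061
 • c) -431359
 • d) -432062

-412718 + -19341 = -432059
a) -432059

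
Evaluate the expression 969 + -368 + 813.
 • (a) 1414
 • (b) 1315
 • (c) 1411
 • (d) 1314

First: 969 + -368 = 601
Then: 601 + 813 = 1414
a) 1414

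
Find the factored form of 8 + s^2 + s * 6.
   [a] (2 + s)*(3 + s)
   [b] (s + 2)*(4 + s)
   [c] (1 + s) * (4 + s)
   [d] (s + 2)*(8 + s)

We need to factor 8 + s^2 + s * 6.
The factored form is (s + 2)*(4 + s).
b) (s + 2)*(4 + s)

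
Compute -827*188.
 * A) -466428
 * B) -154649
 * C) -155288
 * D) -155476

-827 * 188 = -155476
D) -155476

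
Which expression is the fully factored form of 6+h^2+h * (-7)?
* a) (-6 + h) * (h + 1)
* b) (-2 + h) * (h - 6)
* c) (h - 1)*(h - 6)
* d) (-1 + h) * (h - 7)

We need to factor 6+h^2+h * (-7).
The factored form is (h - 1)*(h - 6).
c) (h - 1)*(h - 6)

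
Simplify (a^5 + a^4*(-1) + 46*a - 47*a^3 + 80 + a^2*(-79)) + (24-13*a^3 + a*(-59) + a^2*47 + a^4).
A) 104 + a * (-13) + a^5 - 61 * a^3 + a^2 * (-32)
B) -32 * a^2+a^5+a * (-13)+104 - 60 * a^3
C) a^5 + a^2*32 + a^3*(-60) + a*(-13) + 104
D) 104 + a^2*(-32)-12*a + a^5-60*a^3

Adding the polynomials and combining like terms:
(a^5 + a^4*(-1) + 46*a - 47*a^3 + 80 + a^2*(-79)) + (24 - 13*a^3 + a*(-59) + a^2*47 + a^4)
= -32 * a^2+a^5+a * (-13)+104 - 60 * a^3
B) -32 * a^2+a^5+a * (-13)+104 - 60 * a^3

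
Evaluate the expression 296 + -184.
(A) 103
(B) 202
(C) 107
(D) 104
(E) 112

296 + -184 = 112
E) 112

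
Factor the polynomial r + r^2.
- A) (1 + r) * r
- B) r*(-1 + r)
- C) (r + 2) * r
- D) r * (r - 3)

We need to factor r + r^2.
The factored form is (1 + r) * r.
A) (1 + r) * r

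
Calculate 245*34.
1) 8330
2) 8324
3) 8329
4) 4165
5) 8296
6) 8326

245 * 34 = 8330
1) 8330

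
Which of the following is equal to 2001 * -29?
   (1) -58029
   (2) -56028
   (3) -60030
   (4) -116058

2001 * -29 = -58029
1) -58029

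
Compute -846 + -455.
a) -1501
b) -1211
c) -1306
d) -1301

-846 + -455 = -1301
d) -1301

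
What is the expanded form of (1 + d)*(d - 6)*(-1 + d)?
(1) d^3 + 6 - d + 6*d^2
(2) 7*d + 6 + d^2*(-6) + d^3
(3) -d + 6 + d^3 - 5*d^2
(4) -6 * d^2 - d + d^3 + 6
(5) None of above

Expanding (1 + d)*(d - 6)*(-1 + d):
= -6 * d^2 - d + d^3 + 6
4) -6 * d^2 - d + d^3 + 6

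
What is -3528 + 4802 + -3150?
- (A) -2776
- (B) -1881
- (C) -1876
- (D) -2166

First: -3528 + 4802 = 1274
Then: 1274 + -3150 = -1876
C) -1876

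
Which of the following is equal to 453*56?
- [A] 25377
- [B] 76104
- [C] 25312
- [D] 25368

453 * 56 = 25368
D) 25368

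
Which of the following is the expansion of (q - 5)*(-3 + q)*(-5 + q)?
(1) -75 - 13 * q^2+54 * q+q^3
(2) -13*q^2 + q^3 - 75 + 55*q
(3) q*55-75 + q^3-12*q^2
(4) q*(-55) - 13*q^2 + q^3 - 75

Expanding (q - 5)*(-3 + q)*(-5 + q):
= -13*q^2 + q^3 - 75 + 55*q
2) -13*q^2 + q^3 - 75 + 55*q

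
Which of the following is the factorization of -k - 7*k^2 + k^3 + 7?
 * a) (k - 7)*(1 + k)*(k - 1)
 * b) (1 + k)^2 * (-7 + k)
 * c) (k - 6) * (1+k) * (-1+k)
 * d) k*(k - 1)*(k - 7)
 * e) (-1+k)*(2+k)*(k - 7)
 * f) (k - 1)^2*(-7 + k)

We need to factor -k - 7*k^2 + k^3 + 7.
The factored form is (k - 7)*(1 + k)*(k - 1).
a) (k - 7)*(1 + k)*(k - 1)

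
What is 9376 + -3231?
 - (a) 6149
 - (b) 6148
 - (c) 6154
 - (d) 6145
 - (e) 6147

9376 + -3231 = 6145
d) 6145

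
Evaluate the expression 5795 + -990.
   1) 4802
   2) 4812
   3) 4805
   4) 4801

5795 + -990 = 4805
3) 4805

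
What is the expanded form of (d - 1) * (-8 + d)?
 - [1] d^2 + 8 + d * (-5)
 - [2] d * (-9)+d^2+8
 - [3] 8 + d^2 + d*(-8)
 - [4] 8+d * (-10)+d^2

Expanding (d - 1) * (-8 + d):
= d * (-9)+d^2+8
2) d * (-9)+d^2+8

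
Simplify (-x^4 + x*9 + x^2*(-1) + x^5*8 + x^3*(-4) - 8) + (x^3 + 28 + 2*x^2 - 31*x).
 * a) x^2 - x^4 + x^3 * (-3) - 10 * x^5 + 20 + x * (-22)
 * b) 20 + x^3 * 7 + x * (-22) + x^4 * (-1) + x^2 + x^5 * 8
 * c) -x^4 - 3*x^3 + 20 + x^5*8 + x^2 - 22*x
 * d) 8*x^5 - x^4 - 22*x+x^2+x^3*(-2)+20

Adding the polynomials and combining like terms:
(-x^4 + x*9 + x^2*(-1) + x^5*8 + x^3*(-4) - 8) + (x^3 + 28 + 2*x^2 - 31*x)
= -x^4 - 3*x^3 + 20 + x^5*8 + x^2 - 22*x
c) -x^4 - 3*x^3 + 20 + x^5*8 + x^2 - 22*x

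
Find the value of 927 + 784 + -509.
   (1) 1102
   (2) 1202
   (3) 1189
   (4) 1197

First: 927 + 784 = 1711
Then: 1711 + -509 = 1202
2) 1202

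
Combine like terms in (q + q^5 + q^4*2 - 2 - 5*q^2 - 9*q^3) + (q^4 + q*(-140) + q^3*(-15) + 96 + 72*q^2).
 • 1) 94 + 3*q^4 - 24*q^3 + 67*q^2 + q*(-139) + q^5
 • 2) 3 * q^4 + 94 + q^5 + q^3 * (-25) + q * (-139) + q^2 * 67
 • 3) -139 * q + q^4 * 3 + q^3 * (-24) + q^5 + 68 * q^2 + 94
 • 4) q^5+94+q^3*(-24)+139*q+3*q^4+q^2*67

Adding the polynomials and combining like terms:
(q + q^5 + q^4*2 - 2 - 5*q^2 - 9*q^3) + (q^4 + q*(-140) + q^3*(-15) + 96 + 72*q^2)
= 94 + 3*q^4 - 24*q^3 + 67*q^2 + q*(-139) + q^5
1) 94 + 3*q^4 - 24*q^3 + 67*q^2 + q*(-139) + q^5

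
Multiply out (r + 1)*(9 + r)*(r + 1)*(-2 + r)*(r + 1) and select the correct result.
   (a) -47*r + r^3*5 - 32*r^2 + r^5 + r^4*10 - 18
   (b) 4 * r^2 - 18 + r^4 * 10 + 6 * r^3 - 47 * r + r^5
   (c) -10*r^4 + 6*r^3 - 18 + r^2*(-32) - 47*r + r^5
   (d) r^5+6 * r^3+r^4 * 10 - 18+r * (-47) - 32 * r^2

Expanding (r + 1)*(9 + r)*(r + 1)*(-2 + r)*(r + 1):
= r^5+6 * r^3+r^4 * 10 - 18+r * (-47) - 32 * r^2
d) r^5+6 * r^3+r^4 * 10 - 18+r * (-47) - 32 * r^2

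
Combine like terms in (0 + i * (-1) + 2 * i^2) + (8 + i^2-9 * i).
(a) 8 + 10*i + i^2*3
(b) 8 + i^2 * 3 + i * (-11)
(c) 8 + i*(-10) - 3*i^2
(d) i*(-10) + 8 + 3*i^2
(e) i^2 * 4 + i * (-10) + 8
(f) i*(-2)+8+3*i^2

Adding the polynomials and combining like terms:
(0 + i*(-1) + 2*i^2) + (8 + i^2 - 9*i)
= i*(-10) + 8 + 3*i^2
d) i*(-10) + 8 + 3*i^2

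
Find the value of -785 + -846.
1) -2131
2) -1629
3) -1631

-785 + -846 = -1631
3) -1631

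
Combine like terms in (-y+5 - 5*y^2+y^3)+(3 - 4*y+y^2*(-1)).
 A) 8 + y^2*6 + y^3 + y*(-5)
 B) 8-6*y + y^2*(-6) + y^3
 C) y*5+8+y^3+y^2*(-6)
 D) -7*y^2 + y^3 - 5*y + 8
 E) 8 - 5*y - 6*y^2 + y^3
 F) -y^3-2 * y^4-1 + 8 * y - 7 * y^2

Adding the polynomials and combining like terms:
(-y + 5 - 5*y^2 + y^3) + (3 - 4*y + y^2*(-1))
= 8 - 5*y - 6*y^2 + y^3
E) 8 - 5*y - 6*y^2 + y^3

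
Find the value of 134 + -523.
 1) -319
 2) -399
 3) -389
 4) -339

134 + -523 = -389
3) -389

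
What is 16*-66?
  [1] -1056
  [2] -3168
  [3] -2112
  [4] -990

16 * -66 = -1056
1) -1056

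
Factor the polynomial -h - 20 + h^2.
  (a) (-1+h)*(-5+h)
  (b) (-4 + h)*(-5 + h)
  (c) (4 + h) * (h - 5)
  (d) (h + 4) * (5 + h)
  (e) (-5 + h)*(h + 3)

We need to factor -h - 20 + h^2.
The factored form is (4 + h) * (h - 5).
c) (4 + h) * (h - 5)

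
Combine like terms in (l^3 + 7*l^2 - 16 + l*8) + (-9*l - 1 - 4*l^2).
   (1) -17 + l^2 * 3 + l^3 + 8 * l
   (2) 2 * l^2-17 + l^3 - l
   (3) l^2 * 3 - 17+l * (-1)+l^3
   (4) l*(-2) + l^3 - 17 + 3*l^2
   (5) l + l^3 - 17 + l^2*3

Adding the polynomials and combining like terms:
(l^3 + 7*l^2 - 16 + l*8) + (-9*l - 1 - 4*l^2)
= l^2 * 3 - 17+l * (-1)+l^3
3) l^2 * 3 - 17+l * (-1)+l^3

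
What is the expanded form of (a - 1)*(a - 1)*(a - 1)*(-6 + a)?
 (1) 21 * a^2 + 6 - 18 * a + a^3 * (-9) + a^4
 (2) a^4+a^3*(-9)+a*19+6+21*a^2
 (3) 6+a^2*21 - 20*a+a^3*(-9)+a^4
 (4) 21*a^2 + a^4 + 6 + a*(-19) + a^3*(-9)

Expanding (a - 1)*(a - 1)*(a - 1)*(-6 + a):
= 21*a^2 + a^4 + 6 + a*(-19) + a^3*(-9)
4) 21*a^2 + a^4 + 6 + a*(-19) + a^3*(-9)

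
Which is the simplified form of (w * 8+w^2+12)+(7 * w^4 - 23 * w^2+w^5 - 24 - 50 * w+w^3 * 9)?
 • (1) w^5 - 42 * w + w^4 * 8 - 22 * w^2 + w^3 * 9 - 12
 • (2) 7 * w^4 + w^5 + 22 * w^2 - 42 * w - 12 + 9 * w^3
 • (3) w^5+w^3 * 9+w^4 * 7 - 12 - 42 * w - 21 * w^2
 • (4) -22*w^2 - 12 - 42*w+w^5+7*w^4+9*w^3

Adding the polynomials and combining like terms:
(w*8 + w^2 + 12) + (7*w^4 - 23*w^2 + w^5 - 24 - 50*w + w^3*9)
= -22*w^2 - 12 - 42*w+w^5+7*w^4+9*w^3
4) -22*w^2 - 12 - 42*w+w^5+7*w^4+9*w^3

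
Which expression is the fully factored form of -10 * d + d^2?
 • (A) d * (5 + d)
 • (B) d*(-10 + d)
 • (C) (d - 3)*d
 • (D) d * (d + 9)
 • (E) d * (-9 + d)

We need to factor -10 * d + d^2.
The factored form is d*(-10 + d).
B) d*(-10 + d)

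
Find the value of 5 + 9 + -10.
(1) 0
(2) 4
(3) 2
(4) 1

First: 5 + 9 = 14
Then: 14 + -10 = 4
2) 4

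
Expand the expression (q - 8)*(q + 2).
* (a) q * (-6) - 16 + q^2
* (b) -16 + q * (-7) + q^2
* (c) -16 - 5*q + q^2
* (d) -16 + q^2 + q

Expanding (q - 8)*(q + 2):
= q * (-6) - 16 + q^2
a) q * (-6) - 16 + q^2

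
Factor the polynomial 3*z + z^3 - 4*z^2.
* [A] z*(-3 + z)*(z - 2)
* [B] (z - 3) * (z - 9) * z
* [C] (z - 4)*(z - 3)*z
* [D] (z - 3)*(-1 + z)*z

We need to factor 3*z + z^3 - 4*z^2.
The factored form is (z - 3)*(-1 + z)*z.
D) (z - 3)*(-1 + z)*z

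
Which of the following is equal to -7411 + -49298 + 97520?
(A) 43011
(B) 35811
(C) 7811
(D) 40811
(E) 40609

First: -7411 + -49298 = -56709
Then: -56709 + 97520 = 40811
D) 40811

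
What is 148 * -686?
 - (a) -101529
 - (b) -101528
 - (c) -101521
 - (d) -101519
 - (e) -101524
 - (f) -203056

148 * -686 = -101528
b) -101528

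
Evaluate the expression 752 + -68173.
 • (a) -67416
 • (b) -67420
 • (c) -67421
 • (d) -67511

752 + -68173 = -67421
c) -67421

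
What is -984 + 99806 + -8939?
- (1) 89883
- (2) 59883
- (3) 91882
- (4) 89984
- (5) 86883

First: -984 + 99806 = 98822
Then: 98822 + -8939 = 89883
1) 89883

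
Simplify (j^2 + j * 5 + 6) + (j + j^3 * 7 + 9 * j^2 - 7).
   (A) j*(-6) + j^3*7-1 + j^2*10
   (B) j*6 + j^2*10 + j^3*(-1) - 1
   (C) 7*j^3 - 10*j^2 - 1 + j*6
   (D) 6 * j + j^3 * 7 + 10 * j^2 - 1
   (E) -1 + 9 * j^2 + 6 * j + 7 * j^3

Adding the polynomials and combining like terms:
(j^2 + j*5 + 6) + (j + j^3*7 + 9*j^2 - 7)
= 6 * j + j^3 * 7 + 10 * j^2 - 1
D) 6 * j + j^3 * 7 + 10 * j^2 - 1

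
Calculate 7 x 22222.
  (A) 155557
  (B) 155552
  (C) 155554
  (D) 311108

7 * 22222 = 155554
C) 155554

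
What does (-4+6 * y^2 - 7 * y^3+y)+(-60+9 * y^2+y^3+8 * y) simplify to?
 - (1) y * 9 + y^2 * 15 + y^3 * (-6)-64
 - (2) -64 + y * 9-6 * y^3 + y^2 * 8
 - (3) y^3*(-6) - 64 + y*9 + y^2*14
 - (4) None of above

Adding the polynomials and combining like terms:
(-4 + 6*y^2 - 7*y^3 + y) + (-60 + 9*y^2 + y^3 + 8*y)
= y * 9 + y^2 * 15 + y^3 * (-6)-64
1) y * 9 + y^2 * 15 + y^3 * (-6)-64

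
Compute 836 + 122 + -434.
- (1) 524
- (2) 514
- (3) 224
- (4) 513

First: 836 + 122 = 958
Then: 958 + -434 = 524
1) 524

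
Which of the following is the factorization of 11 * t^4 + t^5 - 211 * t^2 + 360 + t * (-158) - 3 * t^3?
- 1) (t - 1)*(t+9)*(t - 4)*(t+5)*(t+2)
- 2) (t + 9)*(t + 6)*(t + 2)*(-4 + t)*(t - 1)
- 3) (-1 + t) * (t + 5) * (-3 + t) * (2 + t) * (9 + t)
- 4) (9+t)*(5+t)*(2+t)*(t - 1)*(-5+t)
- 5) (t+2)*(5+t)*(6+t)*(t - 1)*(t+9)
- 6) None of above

We need to factor 11 * t^4 + t^5 - 211 * t^2 + 360 + t * (-158) - 3 * t^3.
The factored form is (t - 1)*(t+9)*(t - 4)*(t+5)*(t+2).
1) (t - 1)*(t+9)*(t - 4)*(t+5)*(t+2)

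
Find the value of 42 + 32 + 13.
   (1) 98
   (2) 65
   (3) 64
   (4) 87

First: 42 + 32 = 74
Then: 74 + 13 = 87
4) 87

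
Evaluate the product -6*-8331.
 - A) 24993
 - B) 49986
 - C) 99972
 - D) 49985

-6 * -8331 = 49986
B) 49986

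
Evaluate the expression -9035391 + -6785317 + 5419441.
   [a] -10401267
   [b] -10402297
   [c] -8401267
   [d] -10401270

First: -9035391 + -6785317 = -15820708
Then: -15820708 + 5419441 = -10401267
a) -10401267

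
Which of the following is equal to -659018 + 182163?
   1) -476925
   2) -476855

-659018 + 182163 = -476855
2) -476855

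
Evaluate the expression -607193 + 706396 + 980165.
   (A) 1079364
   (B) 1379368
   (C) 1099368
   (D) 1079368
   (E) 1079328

First: -607193 + 706396 = 99203
Then: 99203 + 980165 = 1079368
D) 1079368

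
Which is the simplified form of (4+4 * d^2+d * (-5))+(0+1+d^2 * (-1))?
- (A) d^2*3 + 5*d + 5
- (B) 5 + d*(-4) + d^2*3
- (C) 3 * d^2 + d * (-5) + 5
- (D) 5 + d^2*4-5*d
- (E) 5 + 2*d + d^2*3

Adding the polynomials and combining like terms:
(4 + 4*d^2 + d*(-5)) + (0 + 1 + d^2*(-1))
= 3 * d^2 + d * (-5) + 5
C) 3 * d^2 + d * (-5) + 5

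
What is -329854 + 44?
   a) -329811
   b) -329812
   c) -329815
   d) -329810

-329854 + 44 = -329810
d) -329810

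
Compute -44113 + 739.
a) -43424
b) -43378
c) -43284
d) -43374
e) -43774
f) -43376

-44113 + 739 = -43374
d) -43374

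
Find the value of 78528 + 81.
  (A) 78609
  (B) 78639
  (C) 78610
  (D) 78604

78528 + 81 = 78609
A) 78609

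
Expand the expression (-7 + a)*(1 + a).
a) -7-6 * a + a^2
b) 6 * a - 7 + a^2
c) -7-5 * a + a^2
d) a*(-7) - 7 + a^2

Expanding (-7 + a)*(1 + a):
= -7-6 * a + a^2
a) -7-6 * a + a^2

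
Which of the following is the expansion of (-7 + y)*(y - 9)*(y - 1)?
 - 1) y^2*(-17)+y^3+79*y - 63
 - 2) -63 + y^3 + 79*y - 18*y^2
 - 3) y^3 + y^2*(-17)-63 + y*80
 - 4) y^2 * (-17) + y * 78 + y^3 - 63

Expanding (-7 + y)*(y - 9)*(y - 1):
= y^2*(-17)+y^3+79*y - 63
1) y^2*(-17)+y^3+79*y - 63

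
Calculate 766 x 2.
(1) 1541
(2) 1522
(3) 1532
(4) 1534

766 * 2 = 1532
3) 1532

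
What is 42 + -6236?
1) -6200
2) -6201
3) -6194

42 + -6236 = -6194
3) -6194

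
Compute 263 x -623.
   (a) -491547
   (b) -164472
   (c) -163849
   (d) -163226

263 * -623 = -163849
c) -163849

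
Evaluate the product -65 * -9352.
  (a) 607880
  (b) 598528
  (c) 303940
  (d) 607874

-65 * -9352 = 607880
a) 607880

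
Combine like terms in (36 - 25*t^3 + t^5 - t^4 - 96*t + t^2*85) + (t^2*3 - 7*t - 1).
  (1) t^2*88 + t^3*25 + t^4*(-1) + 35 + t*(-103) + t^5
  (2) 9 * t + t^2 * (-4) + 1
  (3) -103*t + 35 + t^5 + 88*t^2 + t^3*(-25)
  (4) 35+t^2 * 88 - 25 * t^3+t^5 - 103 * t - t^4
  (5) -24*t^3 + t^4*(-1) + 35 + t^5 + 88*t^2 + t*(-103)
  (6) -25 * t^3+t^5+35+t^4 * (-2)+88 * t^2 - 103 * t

Adding the polynomials and combining like terms:
(36 - 25*t^3 + t^5 - t^4 - 96*t + t^2*85) + (t^2*3 - 7*t - 1)
= 35+t^2 * 88 - 25 * t^3+t^5 - 103 * t - t^4
4) 35+t^2 * 88 - 25 * t^3+t^5 - 103 * t - t^4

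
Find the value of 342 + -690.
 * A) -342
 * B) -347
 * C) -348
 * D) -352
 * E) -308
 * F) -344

342 + -690 = -348
C) -348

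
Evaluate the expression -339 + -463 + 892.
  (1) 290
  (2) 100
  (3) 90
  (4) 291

First: -339 + -463 = -802
Then: -802 + 892 = 90
3) 90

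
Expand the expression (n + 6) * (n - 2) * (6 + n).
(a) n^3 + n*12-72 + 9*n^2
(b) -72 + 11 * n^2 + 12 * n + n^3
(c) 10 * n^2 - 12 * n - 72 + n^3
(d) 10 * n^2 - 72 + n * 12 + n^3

Expanding (n + 6) * (n - 2) * (6 + n):
= 10 * n^2 - 72 + n * 12 + n^3
d) 10 * n^2 - 72 + n * 12 + n^3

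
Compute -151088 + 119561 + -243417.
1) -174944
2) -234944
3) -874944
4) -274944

First: -151088 + 119561 = -31527
Then: -31527 + -243417 = -274944
4) -274944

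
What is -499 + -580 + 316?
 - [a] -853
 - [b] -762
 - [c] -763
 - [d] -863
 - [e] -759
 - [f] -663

First: -499 + -580 = -1079
Then: -1079 + 316 = -763
c) -763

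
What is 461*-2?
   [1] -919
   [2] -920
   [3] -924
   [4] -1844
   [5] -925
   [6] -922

461 * -2 = -922
6) -922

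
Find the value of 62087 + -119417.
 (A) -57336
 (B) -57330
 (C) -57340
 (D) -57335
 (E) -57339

62087 + -119417 = -57330
B) -57330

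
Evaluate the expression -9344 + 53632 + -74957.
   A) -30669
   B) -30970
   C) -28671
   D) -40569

First: -9344 + 53632 = 44288
Then: 44288 + -74957 = -30669
A) -30669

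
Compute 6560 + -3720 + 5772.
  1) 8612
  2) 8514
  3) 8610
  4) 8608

First: 6560 + -3720 = 2840
Then: 2840 + 5772 = 8612
1) 8612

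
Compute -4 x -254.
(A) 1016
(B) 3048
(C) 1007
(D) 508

-4 * -254 = 1016
A) 1016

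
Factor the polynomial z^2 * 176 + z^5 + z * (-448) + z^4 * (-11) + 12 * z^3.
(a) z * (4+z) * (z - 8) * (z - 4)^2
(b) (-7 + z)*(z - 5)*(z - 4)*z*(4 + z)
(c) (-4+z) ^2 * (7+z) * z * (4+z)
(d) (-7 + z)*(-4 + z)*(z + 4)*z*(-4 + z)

We need to factor z^2 * 176 + z^5 + z * (-448) + z^4 * (-11) + 12 * z^3.
The factored form is (-7 + z)*(-4 + z)*(z + 4)*z*(-4 + z).
d) (-7 + z)*(-4 + z)*(z + 4)*z*(-4 + z)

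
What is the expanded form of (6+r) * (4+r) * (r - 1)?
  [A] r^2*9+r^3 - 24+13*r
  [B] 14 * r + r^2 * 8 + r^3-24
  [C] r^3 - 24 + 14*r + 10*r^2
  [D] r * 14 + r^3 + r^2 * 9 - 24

Expanding (6+r) * (4+r) * (r - 1):
= r * 14 + r^3 + r^2 * 9 - 24
D) r * 14 + r^3 + r^2 * 9 - 24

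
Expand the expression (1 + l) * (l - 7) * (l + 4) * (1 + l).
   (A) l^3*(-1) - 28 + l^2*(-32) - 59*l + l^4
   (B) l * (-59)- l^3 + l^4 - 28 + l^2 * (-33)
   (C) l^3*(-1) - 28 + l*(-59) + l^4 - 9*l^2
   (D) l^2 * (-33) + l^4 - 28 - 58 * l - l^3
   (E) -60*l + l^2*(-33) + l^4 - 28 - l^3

Expanding (1 + l) * (l - 7) * (l + 4) * (1 + l):
= l * (-59)- l^3 + l^4 - 28 + l^2 * (-33)
B) l * (-59)- l^3 + l^4 - 28 + l^2 * (-33)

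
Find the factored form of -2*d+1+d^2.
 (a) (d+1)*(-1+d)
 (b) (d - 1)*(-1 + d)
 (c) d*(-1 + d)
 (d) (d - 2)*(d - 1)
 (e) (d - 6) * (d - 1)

We need to factor -2*d+1+d^2.
The factored form is (d - 1)*(-1 + d).
b) (d - 1)*(-1 + d)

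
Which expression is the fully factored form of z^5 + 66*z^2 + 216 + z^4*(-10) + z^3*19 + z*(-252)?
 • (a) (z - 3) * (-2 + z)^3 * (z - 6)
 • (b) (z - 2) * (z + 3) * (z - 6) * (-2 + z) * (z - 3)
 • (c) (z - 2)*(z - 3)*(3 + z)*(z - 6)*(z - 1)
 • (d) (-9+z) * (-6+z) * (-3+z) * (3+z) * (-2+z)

We need to factor z^5 + 66*z^2 + 216 + z^4*(-10) + z^3*19 + z*(-252).
The factored form is (z - 2) * (z + 3) * (z - 6) * (-2 + z) * (z - 3).
b) (z - 2) * (z + 3) * (z - 6) * (-2 + z) * (z - 3)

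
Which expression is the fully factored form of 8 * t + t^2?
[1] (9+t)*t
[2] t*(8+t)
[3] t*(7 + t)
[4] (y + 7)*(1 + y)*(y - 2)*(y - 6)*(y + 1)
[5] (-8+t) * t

We need to factor 8 * t + t^2.
The factored form is t*(8+t).
2) t*(8+t)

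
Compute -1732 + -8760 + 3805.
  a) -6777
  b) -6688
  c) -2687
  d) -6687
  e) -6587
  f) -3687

First: -1732 + -8760 = -10492
Then: -10492 + 3805 = -6687
d) -6687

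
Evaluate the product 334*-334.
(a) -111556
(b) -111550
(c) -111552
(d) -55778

334 * -334 = -111556
a) -111556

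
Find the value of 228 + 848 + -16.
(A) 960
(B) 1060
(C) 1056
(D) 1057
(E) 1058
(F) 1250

First: 228 + 848 = 1076
Then: 1076 + -16 = 1060
B) 1060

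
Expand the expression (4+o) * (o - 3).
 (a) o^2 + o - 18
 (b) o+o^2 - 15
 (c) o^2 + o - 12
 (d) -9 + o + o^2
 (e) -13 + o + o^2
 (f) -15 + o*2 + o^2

Expanding (4+o) * (o - 3):
= o^2 + o - 12
c) o^2 + o - 12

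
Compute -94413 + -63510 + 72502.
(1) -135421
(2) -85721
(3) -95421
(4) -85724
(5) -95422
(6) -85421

First: -94413 + -63510 = -157923
Then: -157923 + 72502 = -85421
6) -85421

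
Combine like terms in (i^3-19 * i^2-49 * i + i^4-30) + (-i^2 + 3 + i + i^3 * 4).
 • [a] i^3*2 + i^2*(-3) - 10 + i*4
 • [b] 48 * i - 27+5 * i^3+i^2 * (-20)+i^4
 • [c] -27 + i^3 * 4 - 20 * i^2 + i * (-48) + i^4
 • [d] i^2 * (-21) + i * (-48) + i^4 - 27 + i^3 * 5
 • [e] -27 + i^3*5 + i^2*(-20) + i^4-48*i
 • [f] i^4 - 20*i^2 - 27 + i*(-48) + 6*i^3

Adding the polynomials and combining like terms:
(i^3 - 19*i^2 - 49*i + i^4 - 30) + (-i^2 + 3 + i + i^3*4)
= -27 + i^3*5 + i^2*(-20) + i^4-48*i
e) -27 + i^3*5 + i^2*(-20) + i^4-48*i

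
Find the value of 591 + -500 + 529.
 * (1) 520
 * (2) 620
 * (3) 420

First: 591 + -500 = 91
Then: 91 + 529 = 620
2) 620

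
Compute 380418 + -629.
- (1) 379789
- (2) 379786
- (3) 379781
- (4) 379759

380418 + -629 = 379789
1) 379789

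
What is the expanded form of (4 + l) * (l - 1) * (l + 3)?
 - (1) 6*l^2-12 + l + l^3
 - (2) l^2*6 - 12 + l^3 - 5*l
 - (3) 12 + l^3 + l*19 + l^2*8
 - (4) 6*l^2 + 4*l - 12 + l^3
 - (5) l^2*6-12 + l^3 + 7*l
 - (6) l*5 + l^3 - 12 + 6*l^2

Expanding (4 + l) * (l - 1) * (l + 3):
= l*5 + l^3 - 12 + 6*l^2
6) l*5 + l^3 - 12 + 6*l^2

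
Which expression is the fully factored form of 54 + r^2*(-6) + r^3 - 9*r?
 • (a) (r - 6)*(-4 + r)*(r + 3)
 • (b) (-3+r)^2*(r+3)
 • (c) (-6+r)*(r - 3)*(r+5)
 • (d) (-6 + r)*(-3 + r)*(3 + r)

We need to factor 54 + r^2*(-6) + r^3 - 9*r.
The factored form is (-6 + r)*(-3 + r)*(3 + r).
d) (-6 + r)*(-3 + r)*(3 + r)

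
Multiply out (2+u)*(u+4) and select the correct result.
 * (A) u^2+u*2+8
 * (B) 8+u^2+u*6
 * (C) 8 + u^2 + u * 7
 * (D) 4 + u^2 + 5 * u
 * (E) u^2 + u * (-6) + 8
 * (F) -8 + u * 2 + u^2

Expanding (2+u)*(u+4):
= 8+u^2+u*6
B) 8+u^2+u*6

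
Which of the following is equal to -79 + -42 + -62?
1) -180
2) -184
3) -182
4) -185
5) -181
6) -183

First: -79 + -42 = -121
Then: -121 + -62 = -183
6) -183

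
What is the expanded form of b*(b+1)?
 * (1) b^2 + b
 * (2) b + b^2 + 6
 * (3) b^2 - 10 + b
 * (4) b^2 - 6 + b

Expanding b*(b+1):
= b^2 + b
1) b^2 + b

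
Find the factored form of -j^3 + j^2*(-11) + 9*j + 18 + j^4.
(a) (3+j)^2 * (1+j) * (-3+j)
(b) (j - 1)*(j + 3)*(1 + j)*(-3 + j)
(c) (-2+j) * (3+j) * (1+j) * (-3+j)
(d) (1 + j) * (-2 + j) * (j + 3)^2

We need to factor -j^3 + j^2*(-11) + 9*j + 18 + j^4.
The factored form is (-2+j) * (3+j) * (1+j) * (-3+j).
c) (-2+j) * (3+j) * (1+j) * (-3+j)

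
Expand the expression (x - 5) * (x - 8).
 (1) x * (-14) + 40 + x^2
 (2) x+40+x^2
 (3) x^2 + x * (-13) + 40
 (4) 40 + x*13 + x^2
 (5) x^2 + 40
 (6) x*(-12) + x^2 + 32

Expanding (x - 5) * (x - 8):
= x^2 + x * (-13) + 40
3) x^2 + x * (-13) + 40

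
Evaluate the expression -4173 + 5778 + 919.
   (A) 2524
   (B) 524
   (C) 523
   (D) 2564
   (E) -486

First: -4173 + 5778 = 1605
Then: 1605 + 919 = 2524
A) 2524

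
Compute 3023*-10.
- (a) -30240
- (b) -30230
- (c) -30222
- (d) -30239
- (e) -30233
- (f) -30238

3023 * -10 = -30230
b) -30230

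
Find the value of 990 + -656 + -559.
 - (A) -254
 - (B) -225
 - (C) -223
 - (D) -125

First: 990 + -656 = 334
Then: 334 + -559 = -225
B) -225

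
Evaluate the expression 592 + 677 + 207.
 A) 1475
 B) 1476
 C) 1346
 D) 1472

First: 592 + 677 = 1269
Then: 1269 + 207 = 1476
B) 1476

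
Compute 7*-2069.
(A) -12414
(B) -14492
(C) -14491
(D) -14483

7 * -2069 = -14483
D) -14483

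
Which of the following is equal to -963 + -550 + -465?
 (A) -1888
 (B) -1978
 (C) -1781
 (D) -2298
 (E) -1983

First: -963 + -550 = -1513
Then: -1513 + -465 = -1978
B) -1978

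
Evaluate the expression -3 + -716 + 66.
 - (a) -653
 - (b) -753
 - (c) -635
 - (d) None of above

First: -3 + -716 = -719
Then: -719 + 66 = -653
a) -653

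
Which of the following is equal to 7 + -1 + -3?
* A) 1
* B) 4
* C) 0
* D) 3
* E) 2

First: 7 + -1 = 6
Then: 6 + -3 = 3
D) 3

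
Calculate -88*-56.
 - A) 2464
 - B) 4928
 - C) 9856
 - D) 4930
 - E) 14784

-88 * -56 = 4928
B) 4928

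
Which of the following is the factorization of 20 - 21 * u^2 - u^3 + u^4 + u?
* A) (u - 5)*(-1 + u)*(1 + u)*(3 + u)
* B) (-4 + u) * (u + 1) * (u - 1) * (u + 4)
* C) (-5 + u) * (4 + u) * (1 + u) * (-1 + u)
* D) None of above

We need to factor 20 - 21 * u^2 - u^3 + u^4 + u.
The factored form is (-5 + u) * (4 + u) * (1 + u) * (-1 + u).
C) (-5 + u) * (4 + u) * (1 + u) * (-1 + u)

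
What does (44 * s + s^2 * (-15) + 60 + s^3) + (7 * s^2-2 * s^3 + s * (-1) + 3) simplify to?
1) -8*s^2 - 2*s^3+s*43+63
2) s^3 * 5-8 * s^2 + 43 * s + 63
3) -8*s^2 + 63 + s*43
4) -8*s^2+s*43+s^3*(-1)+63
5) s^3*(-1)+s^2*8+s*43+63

Adding the polynomials and combining like terms:
(44*s + s^2*(-15) + 60 + s^3) + (7*s^2 - 2*s^3 + s*(-1) + 3)
= -8*s^2+s*43+s^3*(-1)+63
4) -8*s^2+s*43+s^3*(-1)+63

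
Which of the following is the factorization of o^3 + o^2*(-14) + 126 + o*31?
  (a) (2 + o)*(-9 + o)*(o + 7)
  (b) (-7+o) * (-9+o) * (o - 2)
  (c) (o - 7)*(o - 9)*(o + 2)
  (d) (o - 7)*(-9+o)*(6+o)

We need to factor o^3 + o^2*(-14) + 126 + o*31.
The factored form is (o - 7)*(o - 9)*(o + 2).
c) (o - 7)*(o - 9)*(o + 2)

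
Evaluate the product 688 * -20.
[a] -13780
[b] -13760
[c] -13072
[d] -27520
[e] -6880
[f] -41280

688 * -20 = -13760
b) -13760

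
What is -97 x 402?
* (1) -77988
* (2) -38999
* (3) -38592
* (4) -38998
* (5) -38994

-97 * 402 = -38994
5) -38994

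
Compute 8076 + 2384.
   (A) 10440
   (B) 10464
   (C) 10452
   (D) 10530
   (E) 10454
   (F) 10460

8076 + 2384 = 10460
F) 10460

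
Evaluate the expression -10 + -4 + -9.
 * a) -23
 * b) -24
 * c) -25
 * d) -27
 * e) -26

First: -10 + -4 = -14
Then: -14 + -9 = -23
a) -23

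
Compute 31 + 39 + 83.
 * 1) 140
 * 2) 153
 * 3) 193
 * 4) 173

First: 31 + 39 = 70
Then: 70 + 83 = 153
2) 153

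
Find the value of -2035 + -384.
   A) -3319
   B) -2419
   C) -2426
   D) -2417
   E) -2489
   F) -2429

-2035 + -384 = -2419
B) -2419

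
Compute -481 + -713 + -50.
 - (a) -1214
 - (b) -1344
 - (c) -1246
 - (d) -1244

First: -481 + -713 = -1194
Then: -1194 + -50 = -1244
d) -1244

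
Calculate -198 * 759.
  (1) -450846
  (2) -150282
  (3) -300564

-198 * 759 = -150282
2) -150282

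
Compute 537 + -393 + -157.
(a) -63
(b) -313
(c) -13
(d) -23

First: 537 + -393 = 144
Then: 144 + -157 = -13
c) -13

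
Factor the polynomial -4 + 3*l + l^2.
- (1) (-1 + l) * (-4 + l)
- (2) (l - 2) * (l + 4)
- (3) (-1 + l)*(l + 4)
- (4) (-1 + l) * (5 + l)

We need to factor -4 + 3*l + l^2.
The factored form is (-1 + l)*(l + 4).
3) (-1 + l)*(l + 4)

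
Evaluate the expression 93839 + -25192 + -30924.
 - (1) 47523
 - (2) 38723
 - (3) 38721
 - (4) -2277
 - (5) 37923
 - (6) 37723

First: 93839 + -25192 = 68647
Then: 68647 + -30924 = 37723
6) 37723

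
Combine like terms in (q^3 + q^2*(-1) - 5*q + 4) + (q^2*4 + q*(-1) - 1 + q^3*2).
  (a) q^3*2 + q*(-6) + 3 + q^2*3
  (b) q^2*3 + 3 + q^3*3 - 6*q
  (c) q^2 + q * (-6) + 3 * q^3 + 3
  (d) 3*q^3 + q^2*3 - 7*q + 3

Adding the polynomials and combining like terms:
(q^3 + q^2*(-1) - 5*q + 4) + (q^2*4 + q*(-1) - 1 + q^3*2)
= q^2*3 + 3 + q^3*3 - 6*q
b) q^2*3 + 3 + q^3*3 - 6*q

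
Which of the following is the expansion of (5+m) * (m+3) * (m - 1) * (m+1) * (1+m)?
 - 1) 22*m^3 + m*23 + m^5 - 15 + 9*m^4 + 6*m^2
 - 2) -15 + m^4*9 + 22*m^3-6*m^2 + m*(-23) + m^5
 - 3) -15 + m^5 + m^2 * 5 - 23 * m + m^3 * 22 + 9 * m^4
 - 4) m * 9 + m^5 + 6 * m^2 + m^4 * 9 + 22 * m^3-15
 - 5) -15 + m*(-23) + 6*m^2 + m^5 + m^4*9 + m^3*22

Expanding (5+m) * (m+3) * (m - 1) * (m+1) * (1+m):
= -15 + m*(-23) + 6*m^2 + m^5 + m^4*9 + m^3*22
5) -15 + m*(-23) + 6*m^2 + m^5 + m^4*9 + m^3*22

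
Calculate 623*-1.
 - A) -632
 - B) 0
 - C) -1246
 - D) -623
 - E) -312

623 * -1 = -623
D) -623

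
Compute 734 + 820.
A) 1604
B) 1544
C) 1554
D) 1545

734 + 820 = 1554
C) 1554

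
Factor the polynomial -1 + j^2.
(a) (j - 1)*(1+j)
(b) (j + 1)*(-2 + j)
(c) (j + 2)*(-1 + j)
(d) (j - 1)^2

We need to factor -1 + j^2.
The factored form is (j - 1)*(1+j).
a) (j - 1)*(1+j)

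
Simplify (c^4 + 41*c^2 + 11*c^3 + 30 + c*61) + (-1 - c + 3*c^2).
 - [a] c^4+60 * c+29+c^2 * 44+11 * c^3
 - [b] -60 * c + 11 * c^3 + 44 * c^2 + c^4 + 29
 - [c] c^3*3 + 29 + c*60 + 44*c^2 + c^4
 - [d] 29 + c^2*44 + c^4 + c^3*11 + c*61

Adding the polynomials and combining like terms:
(c^4 + 41*c^2 + 11*c^3 + 30 + c*61) + (-1 - c + 3*c^2)
= c^4+60 * c+29+c^2 * 44+11 * c^3
a) c^4+60 * c+29+c^2 * 44+11 * c^3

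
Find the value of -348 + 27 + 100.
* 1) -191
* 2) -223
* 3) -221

First: -348 + 27 = -321
Then: -321 + 100 = -221
3) -221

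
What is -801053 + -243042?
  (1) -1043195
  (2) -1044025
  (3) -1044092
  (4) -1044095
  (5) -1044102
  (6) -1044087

-801053 + -243042 = -1044095
4) -1044095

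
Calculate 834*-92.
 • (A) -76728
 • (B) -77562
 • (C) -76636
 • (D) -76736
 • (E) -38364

834 * -92 = -76728
A) -76728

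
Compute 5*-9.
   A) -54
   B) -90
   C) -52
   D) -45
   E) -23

5 * -9 = -45
D) -45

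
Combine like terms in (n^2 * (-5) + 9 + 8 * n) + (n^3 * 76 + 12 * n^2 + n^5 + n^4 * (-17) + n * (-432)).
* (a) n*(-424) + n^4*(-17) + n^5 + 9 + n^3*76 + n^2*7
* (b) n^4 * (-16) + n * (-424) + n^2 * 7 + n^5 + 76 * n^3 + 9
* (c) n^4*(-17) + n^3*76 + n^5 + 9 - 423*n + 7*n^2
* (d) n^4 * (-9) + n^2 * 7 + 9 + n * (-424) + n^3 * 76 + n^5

Adding the polynomials and combining like terms:
(n^2*(-5) + 9 + 8*n) + (n^3*76 + 12*n^2 + n^5 + n^4*(-17) + n*(-432))
= n*(-424) + n^4*(-17) + n^5 + 9 + n^3*76 + n^2*7
a) n*(-424) + n^4*(-17) + n^5 + 9 + n^3*76 + n^2*7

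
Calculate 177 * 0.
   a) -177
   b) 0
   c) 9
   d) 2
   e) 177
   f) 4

177 * 0 = 0
b) 0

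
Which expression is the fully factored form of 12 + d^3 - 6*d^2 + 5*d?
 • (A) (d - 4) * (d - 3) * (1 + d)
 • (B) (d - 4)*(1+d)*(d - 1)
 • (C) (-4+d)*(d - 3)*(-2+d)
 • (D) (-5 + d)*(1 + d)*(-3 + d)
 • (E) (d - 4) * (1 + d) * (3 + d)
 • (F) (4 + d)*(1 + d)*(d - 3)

We need to factor 12 + d^3 - 6*d^2 + 5*d.
The factored form is (d - 4) * (d - 3) * (1 + d).
A) (d - 4) * (d - 3) * (1 + d)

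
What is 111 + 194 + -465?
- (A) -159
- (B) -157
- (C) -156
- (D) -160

First: 111 + 194 = 305
Then: 305 + -465 = -160
D) -160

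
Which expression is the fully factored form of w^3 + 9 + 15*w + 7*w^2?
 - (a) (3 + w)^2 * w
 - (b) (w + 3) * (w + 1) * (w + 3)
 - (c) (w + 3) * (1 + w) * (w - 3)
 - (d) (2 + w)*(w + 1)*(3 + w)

We need to factor w^3 + 9 + 15*w + 7*w^2.
The factored form is (w + 3) * (w + 1) * (w + 3).
b) (w + 3) * (w + 1) * (w + 3)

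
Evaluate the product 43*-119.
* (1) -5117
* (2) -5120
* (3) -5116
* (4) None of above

43 * -119 = -5117
1) -5117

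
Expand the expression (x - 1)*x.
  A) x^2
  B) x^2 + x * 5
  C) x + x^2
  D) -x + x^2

Expanding (x - 1)*x:
= -x + x^2
D) -x + x^2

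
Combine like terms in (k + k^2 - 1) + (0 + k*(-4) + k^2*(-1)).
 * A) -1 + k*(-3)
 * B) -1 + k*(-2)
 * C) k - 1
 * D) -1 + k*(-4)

Adding the polynomials and combining like terms:
(k + k^2 - 1) + (0 + k*(-4) + k^2*(-1))
= -1 + k*(-3)
A) -1 + k*(-3)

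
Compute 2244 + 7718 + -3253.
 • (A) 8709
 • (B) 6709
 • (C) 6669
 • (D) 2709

First: 2244 + 7718 = 9962
Then: 9962 + -3253 = 6709
B) 6709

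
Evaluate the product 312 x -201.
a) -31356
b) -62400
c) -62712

312 * -201 = -62712
c) -62712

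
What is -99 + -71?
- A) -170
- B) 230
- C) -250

-99 + -71 = -170
A) -170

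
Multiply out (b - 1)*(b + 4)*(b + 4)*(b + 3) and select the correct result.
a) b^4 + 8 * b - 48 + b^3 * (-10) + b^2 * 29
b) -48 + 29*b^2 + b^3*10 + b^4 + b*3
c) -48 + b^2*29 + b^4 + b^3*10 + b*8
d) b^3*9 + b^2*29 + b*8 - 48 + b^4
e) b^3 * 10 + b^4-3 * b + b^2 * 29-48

Expanding (b - 1)*(b + 4)*(b + 4)*(b + 3):
= -48 + b^2*29 + b^4 + b^3*10 + b*8
c) -48 + b^2*29 + b^4 + b^3*10 + b*8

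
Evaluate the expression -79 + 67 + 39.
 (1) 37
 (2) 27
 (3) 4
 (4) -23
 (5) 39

First: -79 + 67 = -12
Then: -12 + 39 = 27
2) 27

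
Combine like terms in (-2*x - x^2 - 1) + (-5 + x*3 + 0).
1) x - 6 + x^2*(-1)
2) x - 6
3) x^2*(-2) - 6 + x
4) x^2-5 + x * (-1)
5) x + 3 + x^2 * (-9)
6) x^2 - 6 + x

Adding the polynomials and combining like terms:
(-2*x - x^2 - 1) + (-5 + x*3 + 0)
= x - 6 + x^2*(-1)
1) x - 6 + x^2*(-1)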